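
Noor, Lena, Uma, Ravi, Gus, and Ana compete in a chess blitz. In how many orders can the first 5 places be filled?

There are 6 choices for 1st place, 5 for 2nd, and so on down to 2 for position 5.
That gives 6 × 5 × 4 × 3 × 2 = 720.

720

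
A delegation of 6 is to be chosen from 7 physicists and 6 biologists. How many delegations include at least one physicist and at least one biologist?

1708

Unrestricted: C(13,6) = 1716 ways to pick any 6 of the 13.
Selections missing a whole group: no physicists → C(6,6) = 1; no biologists → C(7,6) = 7.
Both groups omitted at once is impossible, so 1716 − 8 = 1708.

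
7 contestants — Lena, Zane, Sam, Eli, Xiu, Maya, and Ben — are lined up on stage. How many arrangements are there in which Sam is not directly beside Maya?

3600

Of the 7! = 5040 arrangements, those with Sam and Maya adjacent number 2 × 6! = 1440 (treat the pair as a block with 2 internal orders).
So 5040 − 1440 = 3600 arrangements keep them apart.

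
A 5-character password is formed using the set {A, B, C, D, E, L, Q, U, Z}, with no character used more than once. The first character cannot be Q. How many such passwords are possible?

The first character has 9−1 = 8 choices (anything except Q).
The remaining 4 characters are filled from the other 8 symbols without repetition: 8 × 7 × 6 × 5 = 1680.
Total: 8 × 1680 = 13440.

13440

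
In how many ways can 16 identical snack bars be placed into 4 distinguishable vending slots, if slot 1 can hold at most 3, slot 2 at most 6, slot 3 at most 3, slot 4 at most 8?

33

Without the upper bounds there are C(19,3) = 969 ways to split 16 among 4 vending slots.
Subtract solutions that violate a single cap (substitute x_i' = x_i − (cap_i+1)): x_1 ≥ 4 gives C(15,3) = 455; x_2 ≥ 7 gives C(12,3) = 220; x_3 ≥ 4 gives C(15,3) = 455; x_4 ≥ 9 gives C(10,3) = 120. Together 1250.
Add back pairs where two caps are both exceeded: 56 + 165 + 20 + 56 + 1 + 20 = 318.
Subtract triples: 4 + 0 + 0 + 0 = 4.
By inclusion–exclusion the count is 969 − 1250 + 318 − 4 = 33.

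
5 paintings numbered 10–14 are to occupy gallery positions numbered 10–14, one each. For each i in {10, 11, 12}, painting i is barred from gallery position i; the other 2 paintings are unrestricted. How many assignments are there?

64

Let Aᵢ (for i ∈ {10, 11, 12}) be the placements that put painting i in its forbidden gallery position. Any j of these fix j positions, leaving (5−j)! ways to fill the rest, and there are C(3,j) ways to pick which j.
By inclusion–exclusion, the number of valid placements is Σ_{j=0}^{3} (−1)^j C(3,j)·(5−j)!.
Computing: 120 − 72 + 18 − 2 = 64.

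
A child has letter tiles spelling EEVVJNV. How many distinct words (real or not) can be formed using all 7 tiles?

420

The 7 letters of EEVVJNV have repeats: E appearing twice and V appearing 3 times.
So there are 7! / (3!·2!) = 420 distinguishable arrangements.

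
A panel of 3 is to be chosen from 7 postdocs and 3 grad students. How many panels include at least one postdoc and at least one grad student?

84

With no constraint there are C(10,3) = 120 possible selections.
Selections missing a whole group: no postdocs → C(3,3) = 1; no grad students → C(7,3) = 35.
Both groups omitted at once is impossible, so 120 − 36 = 84.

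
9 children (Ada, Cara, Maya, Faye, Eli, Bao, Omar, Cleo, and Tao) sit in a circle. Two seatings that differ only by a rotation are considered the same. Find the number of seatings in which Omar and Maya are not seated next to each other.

Without the restriction there are (8)! = 40320 seatings.
Those with Omar next to Maya: fuse the pair into one unit and seat 8 units around a circle — 2·(7)! = 10080.
Subtracting, 40320 − 10080 = 30240.

30240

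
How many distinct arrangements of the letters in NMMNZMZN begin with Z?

Fix Z in the first position and arrange the remaining 7 letters.
Those 7 letters have M appearing 3 times and N appearing 3 times, giving (7)!/(3!·3!) = 140.

140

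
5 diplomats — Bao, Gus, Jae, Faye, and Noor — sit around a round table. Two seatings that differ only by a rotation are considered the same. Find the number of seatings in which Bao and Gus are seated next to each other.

12

Treat {Bao, Gus} as one unit (2 internal orders) and seat the resulting 4 units around the table: (3)! circular arrangements.
So 2 × (3)! = 2 × 6 = 12.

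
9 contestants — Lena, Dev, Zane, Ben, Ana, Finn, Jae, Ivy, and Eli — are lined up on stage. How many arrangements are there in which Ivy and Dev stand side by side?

Place the 7 others and the Ivy-Dev pair as 8 objects in a line; the pair has 2 internal arrangements.
So the count is 2·(8)! = 80640.

80640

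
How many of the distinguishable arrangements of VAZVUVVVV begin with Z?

With the first slot taken by Z, it remains to arrange the other 8 letters (VAVUVVVV).
Those 8 letters have V appearing 6 times, giving (8)!/(6!) = 56.

56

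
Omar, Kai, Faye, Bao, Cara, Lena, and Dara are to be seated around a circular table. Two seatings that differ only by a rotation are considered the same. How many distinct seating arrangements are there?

Fix one person's seat to break rotational symmetry; the remaining 6 people can be arranged in (6)! = 720 ways.

720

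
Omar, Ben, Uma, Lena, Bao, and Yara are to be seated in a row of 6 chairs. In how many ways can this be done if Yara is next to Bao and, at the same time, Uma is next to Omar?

Treat {Yara,Bao} as one block (2 orders) and {Uma,Omar} as another (2 orders).
That leaves 4 units to arrange: 2 × 2 × 4! = 4 × 24 = 96.

96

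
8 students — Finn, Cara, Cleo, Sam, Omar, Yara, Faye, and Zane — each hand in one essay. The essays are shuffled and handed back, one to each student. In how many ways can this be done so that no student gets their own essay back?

This is the derangement count D_8: permutations of 8 items with no fixed point.
By inclusion–exclusion this is Σ_{j=0}^{8} (−1)^j C(8,j)·(8−j)!.
Computing: 40320 − 40320 + 20160 − 6720 + 1680 − 336 + 56 − 8 + 1 = 14833.

14833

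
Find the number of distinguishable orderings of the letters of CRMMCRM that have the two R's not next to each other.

150

There are 7!/(3!·2!·2!) = 210 arrangements of CRMMCRM in total.
If the two R's are adjacent, glue them into one block, leaving 6 items to arrange: (6)!/(3!·2!) = 60 ways.
Hence 210 − 60 = 150.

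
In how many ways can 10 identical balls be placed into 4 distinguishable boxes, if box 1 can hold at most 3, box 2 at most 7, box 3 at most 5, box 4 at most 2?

62

Ignoring the caps, the number of non-negative solutions to x_1+…+x_4 = 10 is C(13,3) = 286.
Subtract solutions that violate a single cap (substitute x_i' = x_i − (cap_i+1)): x_1 ≥ 4 gives C(9,3) = 84; x_2 ≥ 8 gives C(5,3) = 10; x_3 ≥ 6 gives C(7,3) = 35; x_4 ≥ 3 gives C(10,3) = 120. Together 249.
Add back pairs where two caps are both exceeded: 0 + 1 + 20 + 0 + 0 + 4 = 25.
By inclusion–exclusion the count is 286 − 249 + 25 = 62.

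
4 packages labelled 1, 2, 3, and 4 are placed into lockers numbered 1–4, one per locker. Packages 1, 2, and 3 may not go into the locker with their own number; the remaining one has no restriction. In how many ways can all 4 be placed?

11

Let Aᵢ (for i ∈ {1, 2, 3}) be the placements that put package i in its forbidden locker. Any j of these fix j positions, leaving (4−j)! ways to fill the rest, and there are C(3,j) ways to pick which j.
By inclusion–exclusion, the number of valid placements is Σ_{j=0}^{3} (−1)^j C(3,j)·(4−j)!.
Computing: 24 − 18 + 6 − 1 = 11.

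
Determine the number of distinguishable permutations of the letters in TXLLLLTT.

280

The 8 letters of TXLLLLTT have repeats: L appearing 4 times and T appearing 3 times.
So there are 8! / (4!·3!) = 280 distinguishable arrangements.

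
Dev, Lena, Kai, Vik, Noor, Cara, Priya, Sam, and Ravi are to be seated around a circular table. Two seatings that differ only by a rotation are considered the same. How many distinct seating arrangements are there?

Around a circle, 9 distinct people have 9!/9 = (8)! = 40320 rotationally distinct seatings.

40320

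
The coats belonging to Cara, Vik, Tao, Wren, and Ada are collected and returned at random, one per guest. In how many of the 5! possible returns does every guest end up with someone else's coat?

Count assignments avoiding every fixed point. For any j of the 5 guests fixed to their own coat, the other 5−j can be arranged in (5−j)! ways.
By inclusion–exclusion this is Σ_{j=0}^{5} (−1)^j C(5,j)·(5−j)!.
Computing: 120 − 120 + 60 − 20 + 5 − 1 = 44.

44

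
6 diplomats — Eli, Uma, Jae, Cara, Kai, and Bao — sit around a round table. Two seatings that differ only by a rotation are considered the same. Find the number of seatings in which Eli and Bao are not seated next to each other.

72

Without the restriction there are (5)! = 120 seatings.
Seatings with Eli beside Bao: treat them as a block with 2 internal orders, giving 2 × (4)! = 48.
Subtracting, 120 − 48 = 72.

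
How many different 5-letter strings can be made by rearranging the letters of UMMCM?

20

UMMCM has 5 letters with M appearing 3 times.
The number of distinct arrangements is 5!/(3!) = 120/6 = 20.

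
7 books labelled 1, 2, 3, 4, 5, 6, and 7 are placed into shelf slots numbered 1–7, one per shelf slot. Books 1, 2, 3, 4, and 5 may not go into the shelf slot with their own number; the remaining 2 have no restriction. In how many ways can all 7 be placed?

2428

Let Aᵢ (for 1 ≤ i ≤ 5) be the placements that put book i in its forbidden shelf slot. Any j of these fix j positions, leaving (7−j)! ways to fill the rest, and there are C(5,j) ways to pick which j.
By inclusion–exclusion, the number of valid placements is Σ_{j=0}^{5} (−1)^j C(5,j)·(7−j)!.
Computing: 5040 − 3600 + 1200 − 240 + 30 − 2 = 2428.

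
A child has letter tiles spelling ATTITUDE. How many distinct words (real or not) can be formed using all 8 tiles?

Letter multiplicities in ATTITUDE: A×1, D×1, E×1, I×1, T×3, U×1.
The number of distinct arrangements is 8!/(3!) = 40320/6 = 6720.

6720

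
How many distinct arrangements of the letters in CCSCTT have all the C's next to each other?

12

Treat the 3 copies of C as a single block. The multiset to arrange is then {CCC, S, T, T}, 4 items in all.
That gives (4)!/(2!) = 12 arrangements.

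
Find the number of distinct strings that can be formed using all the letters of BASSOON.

1260

BASSOON has 7 letters with O appearing twice and S appearing twice.
So there are 7! / (2!·2!) = 1260 distinguishable arrangements.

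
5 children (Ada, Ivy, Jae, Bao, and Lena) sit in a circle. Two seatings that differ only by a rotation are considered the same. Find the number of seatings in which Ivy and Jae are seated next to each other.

Treat {Ivy, Jae} as one unit (2 internal orders) and seat the resulting 4 units around the table: (3)! circular arrangements.
So 2 × (3)! = 2 × 6 = 12.

12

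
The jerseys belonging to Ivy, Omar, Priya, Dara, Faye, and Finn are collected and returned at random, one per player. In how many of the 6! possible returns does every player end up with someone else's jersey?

This is the derangement count D_6: permutations of 6 items with no fixed point.
By inclusion–exclusion this is Σ_{j=0}^{6} (−1)^j C(6,j)·(6−j)!.
Computing: 720 − 720 + 360 − 120 + 30 − 6 + 1 = 265.

265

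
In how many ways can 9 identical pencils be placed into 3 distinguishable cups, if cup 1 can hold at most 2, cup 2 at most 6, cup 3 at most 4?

9

Ignoring the caps, the number of non-negative solutions to x_1+…+x_3 = 9 is C(11,2) = 55.
Subtract solutions that violate a single cap (substitute x_i' = x_i − (cap_i+1)): x_1 ≥ 3 gives C(8,2) = 28; x_2 ≥ 7 gives C(4,2) = 6; x_3 ≥ 5 gives C(6,2) = 15. Together 49.
Add back pairs where two caps are both exceeded: 0 + 3 + 0 = 3.
By inclusion–exclusion the count is 55 − 49 + 3 = 9.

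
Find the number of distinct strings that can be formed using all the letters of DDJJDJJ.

DDJJDJJ has 7 letters with D appearing 3 times and J appearing 4 times.
So there are 7! / (4!·3!) = 35 distinguishable arrangements.

35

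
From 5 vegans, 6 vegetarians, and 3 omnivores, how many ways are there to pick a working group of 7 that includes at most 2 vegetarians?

1016

Split by how many vegetarians are chosen (0 through 2).
Sum: C(6,0)·C(8,7) + C(6,1)·C(8,6) + C(6,2)·C(8,5) = 8 + 168 + 840 = 1016.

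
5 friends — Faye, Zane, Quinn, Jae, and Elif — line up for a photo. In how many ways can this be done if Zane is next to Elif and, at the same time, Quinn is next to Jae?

24

Treat {Zane,Elif} as one block (2 orders) and {Quinn,Jae} as another (2 orders).
That leaves 3 units to arrange: 2 × 2 × 3! = 4 × 6 = 24.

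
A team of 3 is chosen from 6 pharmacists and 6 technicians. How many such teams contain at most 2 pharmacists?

Split by how many pharmacists are chosen (0 through 2).
Sum: C(6,0)·C(6,3) + C(6,1)·C(6,2) + C(6,2)·C(6,1) = 20 + 90 + 90 = 200.

200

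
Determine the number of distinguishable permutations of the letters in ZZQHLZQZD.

Letter multiplicities in ZZQHLZQZD: D×1, H×1, L×1, Q×2, Z×4.
So there are 9! / (4!·2!) = 7560 distinguishable arrangements.

7560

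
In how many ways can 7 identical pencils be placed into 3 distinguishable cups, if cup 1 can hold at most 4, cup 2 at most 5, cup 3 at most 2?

12

Ignoring the caps, the number of non-negative solutions to x_1+…+x_3 = 7 is C(9,2) = 36.
Subtract solutions that violate a single cap (substitute x_i' = x_i − (cap_i+1)): x_1 ≥ 5 gives C(4,2) = 6; x_2 ≥ 6 gives C(3,2) = 3; x_3 ≥ 3 gives C(6,2) = 15. Together 24.
No two caps can be exceeded simultaneously, so the pair terms are all 0.
By inclusion–exclusion the count is 36 − 24 + 0 = 12.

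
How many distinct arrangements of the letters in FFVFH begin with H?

4

Fix H in the first position and arrange the remaining 4 letters.
Those 4 letters have F appearing 3 times, giving (4)!/(3!) = 4.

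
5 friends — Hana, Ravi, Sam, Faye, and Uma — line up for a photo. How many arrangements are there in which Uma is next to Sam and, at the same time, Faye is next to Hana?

24

Treat {Uma,Sam} as one block (2 orders) and {Faye,Hana} as another (2 orders).
That leaves 3 units to arrange: 2 × 2 × 3! = 4 × 6 = 24.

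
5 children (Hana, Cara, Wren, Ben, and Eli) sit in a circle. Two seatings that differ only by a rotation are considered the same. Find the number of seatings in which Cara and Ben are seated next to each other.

Glue Cara and Ben into a block (2 internal orders). Seating 4 units around a circle gives (3)! arrangements.
So 2 × (3)! = 2 × 6 = 12.

12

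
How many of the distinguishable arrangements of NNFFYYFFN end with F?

Fix F in the last position and arrange the remaining 8 letters.
Those 8 letters have F appearing 3 times, N appearing 3 times, and Y appearing twice, giving (8)!/(3!·3!·2!) = 560.

560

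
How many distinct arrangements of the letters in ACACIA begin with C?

Fix C in the first position and arrange the remaining 5 letters.
Those 5 letters have A appearing 3 times, giving (5)!/(3!) = 20.

20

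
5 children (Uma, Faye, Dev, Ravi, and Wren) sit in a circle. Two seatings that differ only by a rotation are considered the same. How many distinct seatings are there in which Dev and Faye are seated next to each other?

12

Glue Dev and Faye into a block (2 internal orders). Seating 4 units around a circle gives (3)! arrangements.
So 2 × (3)! = 2 × 6 = 12.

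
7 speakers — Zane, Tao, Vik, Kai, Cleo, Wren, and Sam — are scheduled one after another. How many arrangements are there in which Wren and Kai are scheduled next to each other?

1440

Place the 5 others and the Wren-Kai pair as 6 objects in a line; the pair has 2 internal arrangements.
That gives 2 × 6! = 2 × 720 = 1440.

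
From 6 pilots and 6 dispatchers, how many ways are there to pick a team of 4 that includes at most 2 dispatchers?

Split by how many dispatchers are chosen (0 through 2).
Sum: C(6,0)·C(6,4) + C(6,1)·C(6,3) + C(6,2)·C(6,2) = 15 + 120 + 225 = 360.

360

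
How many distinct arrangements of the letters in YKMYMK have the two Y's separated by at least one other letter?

60

There are 6!/(2!·2!·2!) = 90 arrangements of YKMYMK in total.
If the two Y's are adjacent, glue them into one block, leaving 5 items to arrange: (5)!/(2!·2!) = 30 ways.
Hence 90 − 30 = 60.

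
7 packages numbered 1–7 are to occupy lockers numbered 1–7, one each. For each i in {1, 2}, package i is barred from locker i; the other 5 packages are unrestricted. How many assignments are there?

3720

Let Aᵢ (for i ∈ {1, 2}) be the placements that put package i in its forbidden locker. Any j of these fix j positions, leaving (7−j)! ways to fill the rest, and there are C(2,j) ways to pick which j.
By inclusion–exclusion, the number of valid placements is Σ_{j=0}^{2} (−1)^j C(2,j)·(7−j)!.
Computing: 5040 − 1440 + 120 = 3720.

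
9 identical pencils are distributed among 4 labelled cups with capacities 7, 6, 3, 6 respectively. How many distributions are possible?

140

By stars and bars, unrestricted non-negative solutions to x_1+…+x_4 = 9 number C(9+3,3) = 220.
Subtract solutions that violate a single cap (substitute x_i' = x_i − (cap_i+1)): x_1 ≥ 8 gives C(4,3) = 4; x_2 ≥ 7 gives C(5,3) = 10; x_3 ≥ 4 gives C(8,3) = 56; x_4 ≥ 7 gives C(5,3) = 10. Together 80.
No two caps can be exceeded simultaneously, so the pair terms are all 0.
By inclusion–exclusion the count is 220 − 80 + 0 = 140.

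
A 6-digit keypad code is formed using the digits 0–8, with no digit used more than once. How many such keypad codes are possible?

With no repetition, fill the 6 digits in order: 9 choices, then 8, down to 4.
9 × 8 × 7 × 6 × 5 × 4 = 60480.

60480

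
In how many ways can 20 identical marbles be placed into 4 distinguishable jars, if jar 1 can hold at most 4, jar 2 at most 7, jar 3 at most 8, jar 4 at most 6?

55

Without the upper bounds there are C(23,3) = 1771 ways to split 20 among 4 jars.
Subtract solutions that violate a single cap (substitute x_i' = x_i − (cap_i+1)): x_1 ≥ 5 gives C(18,3) = 816; x_2 ≥ 8 gives C(15,3) = 455; x_3 ≥ 9 gives C(14,3) = 364; x_4 ≥ 7 gives C(16,3) = 560. Together 2195.
Add back pairs where two caps are both exceeded: 120 + 84 + 165 + 20 + 56 + 35 = 480.
Subtract triples: 0 + 1 + 0 + 0 = 1.
By inclusion–exclusion the count is 1771 − 2195 + 480 − 1 = 55.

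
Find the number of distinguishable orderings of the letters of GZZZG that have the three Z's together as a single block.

3

Treat the 3 copies of Z as a single block. The multiset to arrange is then {ZZZ, G, G}, 3 items in all.
That gives (3)!/(2!) = 3 arrangements.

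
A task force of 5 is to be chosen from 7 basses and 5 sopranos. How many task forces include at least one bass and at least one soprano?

770

With no constraint there are C(12,5) = 792 possible selections.
Selections missing a whole group: no basses → C(5,5) = 1; no sopranos → C(7,5) = 21.
Both groups omitted at once is impossible, so 792 − 22 = 770.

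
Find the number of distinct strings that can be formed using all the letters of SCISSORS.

1680

The 8 letters of SCISSORS have repeats: S appearing 4 times.
So there are 8! / (4!) = 1680 distinguishable arrangements.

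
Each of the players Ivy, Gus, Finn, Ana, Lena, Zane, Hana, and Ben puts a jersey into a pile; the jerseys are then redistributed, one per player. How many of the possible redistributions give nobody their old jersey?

Let Aᵢ be the assignments in which player i gets their old jersey. We want the size of the complement of A₁∪…∪A_8.
By inclusion–exclusion this is Σ_{j=0}^{8} (−1)^j C(8,j)·(8−j)!.
Computing: 40320 − 40320 + 20160 − 6720 + 1680 − 336 + 56 − 8 + 1 = 14833.

14833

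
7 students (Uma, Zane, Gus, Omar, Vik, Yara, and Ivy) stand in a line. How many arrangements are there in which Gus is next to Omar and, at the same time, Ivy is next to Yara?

480

Treat {Gus,Omar} as one block (2 orders) and {Ivy,Yara} as another (2 orders).
That leaves 5 units to arrange: 2 × 2 × 5! = 4 × 120 = 480.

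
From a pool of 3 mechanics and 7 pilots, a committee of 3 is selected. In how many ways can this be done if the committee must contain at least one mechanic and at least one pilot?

With no constraint there are C(10,3) = 120 possible selections.
Selections missing a whole group: no mechanics → C(7,3) = 35; no pilots → C(3,3) = 1.
Both groups omitted at once is impossible, so 120 − 36 = 84.

84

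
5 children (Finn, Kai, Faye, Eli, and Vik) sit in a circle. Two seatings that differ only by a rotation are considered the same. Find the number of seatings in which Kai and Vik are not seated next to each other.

12

Without the restriction there are (4)! = 24 seatings.
Those with Kai next to Vik: fuse the pair into one unit and seat 4 units around a circle — 2·(3)! = 12.
Subtracting, 24 − 12 = 12.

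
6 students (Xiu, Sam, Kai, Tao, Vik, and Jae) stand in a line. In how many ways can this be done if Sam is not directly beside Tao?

There are 6! = 720 arrangements in all. If Sam and Tao are adjacent, merging them into one block gives 2·(5)! = 240 arrangements.
Complementary counting: 720 − 240 = 480.

480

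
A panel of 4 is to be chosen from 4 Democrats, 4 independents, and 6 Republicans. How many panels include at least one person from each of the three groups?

With no constraint there are C(14,4) = 1001 possible selections.
Selections missing a whole group: no Democrats → C(10,4) = 210; no independents → C(10,4) = 210; no Republicans → C(8,4) = 70.
Add back selections omitting two groups (i.e. drawn from a single group): C(4,4) + C(4,4) + C(6,4) = 17.
By inclusion–exclusion: 1001 − 490 + 17 = 528.

528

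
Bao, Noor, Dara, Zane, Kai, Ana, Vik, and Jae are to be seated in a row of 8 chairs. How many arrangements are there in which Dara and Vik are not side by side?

Of the 8! = 40320 arrangements, those with Dara and Vik adjacent number 2 × 7! = 10080 (treat the pair as a block with 2 internal orders).
Complementary counting: 40320 − 10080 = 30240.

30240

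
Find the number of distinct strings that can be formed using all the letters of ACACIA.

Letter multiplicities in ACACIA: A×3, C×2, I×1.
Dividing 6! = 720 by 3!·2! = 12 for the repeated letters gives 60.

60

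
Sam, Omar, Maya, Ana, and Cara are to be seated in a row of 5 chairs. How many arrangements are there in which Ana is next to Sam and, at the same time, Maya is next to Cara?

24

Treat {Ana,Sam} as one block (2 orders) and {Maya,Cara} as another (2 orders).
That leaves 3 units to arrange: 2 × 2 × 3! = 4 × 6 = 24.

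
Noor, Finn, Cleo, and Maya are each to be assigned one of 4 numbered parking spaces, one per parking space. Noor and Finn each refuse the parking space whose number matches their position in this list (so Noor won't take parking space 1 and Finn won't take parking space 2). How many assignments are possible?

Let Aᵢ (for i ∈ {1, 2}) be the placements that put person i in their forbidden parking space. Any j of these fix j positions, leaving (4−j)! ways to fill the rest, and there are C(2,j) ways to pick which j.
By inclusion–exclusion, the number of valid placements is Σ_{j=0}^{2} (−1)^j C(2,j)·(4−j)!.
Computing: 24 − 12 + 2 = 14.

14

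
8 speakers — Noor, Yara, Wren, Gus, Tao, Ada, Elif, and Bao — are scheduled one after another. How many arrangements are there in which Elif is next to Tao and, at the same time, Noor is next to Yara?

Treat {Elif,Tao} as one block (2 orders) and {Noor,Yara} as another (2 orders).
That leaves 6 units to arrange: 2 × 2 × 6! = 4 × 720 = 2880.

2880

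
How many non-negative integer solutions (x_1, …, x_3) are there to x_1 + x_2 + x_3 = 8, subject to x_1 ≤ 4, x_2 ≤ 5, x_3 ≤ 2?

By stars and bars, unrestricted non-negative solutions to x_1+…+x_3 = 8 number C(8+2,2) = 45.
Subtract solutions that violate a single cap (substitute x_i' = x_i − (cap_i+1)): x_1 ≥ 5 gives C(5,2) = 10; x_2 ≥ 6 gives C(4,2) = 6; x_3 ≥ 3 gives C(7,2) = 21. Together 37.
Add back pairs where two caps are both exceeded: 0 + 1 + 0 = 1.
By inclusion–exclusion the count is 45 − 37 + 1 = 9.

9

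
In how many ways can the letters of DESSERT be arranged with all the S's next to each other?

Treat the 2 copies of S as a single block. The multiset to arrange is then {SS, D, E, E, R, T}, 6 items in all.
That gives (6)!/(2!) = 360 arrangements.

360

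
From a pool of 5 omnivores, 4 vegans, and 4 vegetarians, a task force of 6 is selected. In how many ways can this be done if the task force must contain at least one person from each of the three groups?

Unrestricted: C(13,6) = 1716 ways to pick any 6 of the 13.
Selections missing a whole group: no omnivores → C(8,6) = 28; no vegans → C(9,6) = 84; no vegetarians → C(9,6) = 84.
Add back selections omitting two groups (i.e. drawn from a single group): C(5,6) + C(4,6) + C(4,6) = 0.
By inclusion–exclusion: 1716 − 196 + 0 = 1520.

1520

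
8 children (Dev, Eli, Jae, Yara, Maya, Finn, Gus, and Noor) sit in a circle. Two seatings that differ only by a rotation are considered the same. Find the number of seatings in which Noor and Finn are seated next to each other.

Glue Noor and Finn into a block (2 internal orders). Seating 7 units around a circle gives (6)! arrangements.
So 2 × (6)! = 2 × 720 = 1440.

1440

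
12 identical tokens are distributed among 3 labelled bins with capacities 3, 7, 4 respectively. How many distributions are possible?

6

Without the upper bounds there are C(14,2) = 91 ways to split 12 among 3 bins.
Subtract solutions that violate a single cap (substitute x_i' = x_i − (cap_i+1)): x_1 ≥ 4 gives C(10,2) = 45; x_2 ≥ 8 gives C(6,2) = 15; x_3 ≥ 5 gives C(9,2) = 36. Together 96.
Add back pairs where two caps are both exceeded: 1 + 10 + 0 = 11.
By inclusion–exclusion the count is 91 − 96 + 11 = 6.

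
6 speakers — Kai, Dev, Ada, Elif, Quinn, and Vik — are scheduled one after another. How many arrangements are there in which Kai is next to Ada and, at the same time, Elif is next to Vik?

Treat {Kai,Ada} as one block (2 orders) and {Elif,Vik} as another (2 orders).
That leaves 4 units to arrange: 2 × 2 × 4! = 4 × 24 = 96.

96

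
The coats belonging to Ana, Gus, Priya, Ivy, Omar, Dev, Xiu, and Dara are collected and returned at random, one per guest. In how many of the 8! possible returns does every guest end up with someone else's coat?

14833

This is the derangement count D_8: permutations of 8 items with no fixed point.
By inclusion–exclusion this is Σ_{j=0}^{8} (−1)^j C(8,j)·(8−j)!.
Computing: 40320 − 40320 + 20160 − 6720 + 1680 − 336 + 56 − 8 + 1 = 14833.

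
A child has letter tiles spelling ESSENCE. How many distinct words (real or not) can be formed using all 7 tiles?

The 7 letters of ESSENCE have repeats: E appearing 3 times and S appearing twice.
Dividing 7! = 5040 by 3!·2! = 12 for the repeated letters gives 420.

420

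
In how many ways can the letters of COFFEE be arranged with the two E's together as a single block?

Treat the 2 copies of E as a single block. The multiset to arrange is then {EE, C, F, F, O}, 5 items in all.
That gives (5)!/(2!) = 60 arrangements.

60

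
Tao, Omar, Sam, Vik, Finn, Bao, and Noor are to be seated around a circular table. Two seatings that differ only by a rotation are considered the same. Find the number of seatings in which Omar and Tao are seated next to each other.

240

Treat {Omar, Tao} as one unit (2 internal orders) and seat the resulting 6 units around the table: (5)! circular arrangements.
So 2 × (5)! = 2 × 120 = 240.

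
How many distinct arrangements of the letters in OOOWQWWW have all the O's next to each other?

Treat the 3 copies of O as a single block. The multiset to arrange is then {OOO, Q, W, W, W, W}, 6 items in all.
That gives (6)!/(4!) = 30 arrangements.

30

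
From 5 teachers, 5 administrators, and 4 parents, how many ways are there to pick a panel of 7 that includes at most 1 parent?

960

Split by how many parents are chosen (0 through 1).
Sum: C(4,0)·C(10,7) + C(4,1)·C(10,6) = 120 + 840 = 960.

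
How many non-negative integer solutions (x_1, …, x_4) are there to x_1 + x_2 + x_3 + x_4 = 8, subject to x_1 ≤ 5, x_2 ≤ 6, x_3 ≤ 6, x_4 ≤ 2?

Ignoring the caps, the number of non-negative solutions to x_1+…+x_4 = 8 is C(11,3) = 165.
Subtract solutions that violate a single cap (substitute x_i' = x_i − (cap_i+1)): x_1 ≥ 6 gives C(5,3) = 10; x_2 ≥ 7 gives C(4,3) = 4; x_3 ≥ 7 gives C(4,3) = 4; x_4 ≥ 3 gives C(8,3) = 56. Together 74.
No two caps can be exceeded simultaneously, so the pair terms are all 0.
By inclusion–exclusion the count is 165 − 74 + 0 = 91.

91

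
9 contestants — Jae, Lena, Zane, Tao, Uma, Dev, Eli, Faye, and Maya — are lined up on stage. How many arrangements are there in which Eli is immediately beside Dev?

Glue Eli and Dev into one block (2 internal orders), leaving 8 units to arrange in a row.
So the count is 2·(8)! = 80640.

80640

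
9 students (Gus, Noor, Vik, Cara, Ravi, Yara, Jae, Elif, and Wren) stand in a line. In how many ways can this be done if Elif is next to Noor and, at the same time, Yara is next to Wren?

20160

Treat {Elif,Noor} as one block (2 orders) and {Yara,Wren} as another (2 orders).
That leaves 7 units to arrange: 2 × 2 × 7! = 4 × 5040 = 20160.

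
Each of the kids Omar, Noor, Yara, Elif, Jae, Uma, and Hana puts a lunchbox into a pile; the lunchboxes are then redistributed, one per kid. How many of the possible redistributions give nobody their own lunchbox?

Let Aᵢ be the assignments in which kid i gets their own lunchbox. We want the size of the complement of A₁∪…∪A_7.
By inclusion–exclusion this is Σ_{j=0}^{7} (−1)^j C(7,j)·(7−j)!.
Computing: 5040 − 5040 + 2520 − 840 + 210 − 42 + 7 − 1 = 1854.

1854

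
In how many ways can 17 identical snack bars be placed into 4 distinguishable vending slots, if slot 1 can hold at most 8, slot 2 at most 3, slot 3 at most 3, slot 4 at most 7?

33

By stars and bars, unrestricted non-negative solutions to x_1+…+x_4 = 17 number C(17+3,3) = 1140.
Subtract solutions that violate a single cap (substitute x_i' = x_i − (cap_i+1)): x_1 ≥ 9 gives C(11,3) = 165; x_2 ≥ 4 gives C(16,3) = 560; x_3 ≥ 4 gives C(16,3) = 560; x_4 ≥ 8 gives C(12,3) = 220. Together 1505.
Add back pairs where two caps are both exceeded: 35 + 35 + 1 + 220 + 56 + 56 = 403.
Subtract triples: 1 + 0 + 0 + 4 = 5.
By inclusion–exclusion the count is 1140 − 1505 + 403 − 5 = 33.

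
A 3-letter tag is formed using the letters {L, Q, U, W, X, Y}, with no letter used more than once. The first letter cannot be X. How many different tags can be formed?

100

The first letter has 6−1 = 5 choices (anything except X).
The remaining 2 letters are filled from the other 5 symbols without repetition: 5 × 4 = 20.
Total: 5 × 20 = 100.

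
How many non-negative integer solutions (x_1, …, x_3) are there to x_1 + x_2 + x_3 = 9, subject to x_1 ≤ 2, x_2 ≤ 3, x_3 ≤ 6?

Ignoring the caps, the number of non-negative solutions to x_1+…+x_3 = 9 is C(11,2) = 55.
Subtract solutions that violate a single cap (substitute x_i' = x_i − (cap_i+1)): x_1 ≥ 3 gives C(8,2) = 28; x_2 ≥ 4 gives C(7,2) = 21; x_3 ≥ 7 gives C(4,2) = 6. Together 55.
Add back pairs where two caps are both exceeded: 6 + 0 + 0 = 6.
By inclusion–exclusion the count is 55 − 55 + 6 = 6.

6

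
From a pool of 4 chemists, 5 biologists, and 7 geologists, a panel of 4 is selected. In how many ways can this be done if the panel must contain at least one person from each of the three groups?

910

Unrestricted: C(16,4) = 1820 ways to pick any 4 of the 16.
Subtract selections that omit an entire group: no chemists → C(12,4) = 495; no biologists → C(11,4) = 330; no geologists → C(9,4) = 126.
Add back selections omitting two groups (i.e. drawn from a single group): C(4,4) + C(5,4) + C(7,4) = 41.
By inclusion–exclusion: 1820 − 951 + 41 = 910.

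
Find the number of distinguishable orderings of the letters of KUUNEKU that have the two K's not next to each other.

300

Total arrangements of KUUNEKU: 7!/(3!·2!) = 420.
Arrangements with the K's together: treat KK as one letter, giving (6)!/(3!) = 120.
Subtracting, 420 − 120 = 300 arrangements keep the K's apart.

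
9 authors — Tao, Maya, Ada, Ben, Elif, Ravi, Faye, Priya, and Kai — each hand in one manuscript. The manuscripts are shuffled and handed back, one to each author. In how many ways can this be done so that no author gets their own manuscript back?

133496

This is the derangement count D_9: permutations of 9 items with no fixed point.
By inclusion–exclusion this is Σ_{j=0}^{9} (−1)^j C(9,j)·(9−j)!.
Computing: 362880 − 362880 + 181440 − 60480 + 15120 − 3024 + 504 − 72 + 9 − 1 = 133496.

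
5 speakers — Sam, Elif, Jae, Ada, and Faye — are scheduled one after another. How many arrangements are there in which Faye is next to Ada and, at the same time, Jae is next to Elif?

24

Treat {Faye,Ada} as one block (2 orders) and {Jae,Elif} as another (2 orders).
That leaves 3 units to arrange: 2 × 2 × 3! = 4 × 6 = 24.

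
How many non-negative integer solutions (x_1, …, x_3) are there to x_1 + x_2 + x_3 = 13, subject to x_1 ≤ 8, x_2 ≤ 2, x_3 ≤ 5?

6

Ignoring the caps, the number of non-negative solutions to x_1+…+x_3 = 13 is C(15,2) = 105.
Subtract solutions that violate a single cap (substitute x_i' = x_i − (cap_i+1)): x_1 ≥ 9 gives C(6,2) = 15; x_2 ≥ 3 gives C(12,2) = 66; x_3 ≥ 6 gives C(9,2) = 36. Together 117.
Add back pairs where two caps are both exceeded: 3 + 0 + 15 = 18.
By inclusion–exclusion the count is 105 − 117 + 18 = 6.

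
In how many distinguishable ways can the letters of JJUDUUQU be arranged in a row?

840

Letter multiplicities in JJUDUUQU: D×1, J×2, Q×1, U×4.
Dividing 8! = 40320 by 4!·2! = 48 for the repeated letters gives 840.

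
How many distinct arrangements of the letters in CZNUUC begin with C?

Fix C in the first position and arrange the remaining 5 letters.
Those 5 letters have U appearing twice, giving (5)!/(2!) = 60.

60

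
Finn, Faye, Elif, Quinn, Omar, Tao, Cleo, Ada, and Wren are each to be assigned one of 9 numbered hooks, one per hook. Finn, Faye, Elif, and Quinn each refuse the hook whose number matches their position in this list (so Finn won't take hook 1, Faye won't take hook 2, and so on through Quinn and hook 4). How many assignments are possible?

Let Aᵢ (for 1 ≤ i ≤ 4) be the placements that put person i in their forbidden hook. Any j of these fix j positions, leaving (9−j)! ways to fill the rest, and there are C(4,j) ways to pick which j.
By inclusion–exclusion, the number of valid placements is Σ_{j=0}^{4} (−1)^j C(4,j)·(9−j)!.
Computing: 362880 − 161280 + 30240 − 2880 + 120 = 229080.

229080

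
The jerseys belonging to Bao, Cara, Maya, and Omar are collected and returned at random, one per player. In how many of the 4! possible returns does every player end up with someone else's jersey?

Count assignments avoiding every fixed point. For any j of the 4 players fixed to their old jersey, the other 4−j can be arranged in (4−j)! ways.
By inclusion–exclusion this is Σ_{j=0}^{4} (−1)^j C(4,j)·(4−j)!.
Computing: 24 − 24 + 12 − 4 + 1 = 9.

9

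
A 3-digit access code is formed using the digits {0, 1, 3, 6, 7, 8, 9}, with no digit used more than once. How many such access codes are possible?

This is a permutation of 3 out of 7: P(7,3) = 7!/4!.
7 × 6 × 5 = 210.

210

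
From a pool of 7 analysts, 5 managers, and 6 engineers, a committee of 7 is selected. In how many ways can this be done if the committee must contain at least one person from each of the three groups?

28987

Unrestricted: C(18,7) = 31824 ways to pick any 7 of the 18.
Selections missing a whole group: no analysts → C(11,7) = 330; no managers → C(13,7) = 1716; no engineers → C(12,7) = 792.
Add back selections omitting two groups (i.e. drawn from a single group): C(7,7) + C(5,7) + C(6,7) = 1.
By inclusion–exclusion: 31824 − 2838 + 1 = 28987.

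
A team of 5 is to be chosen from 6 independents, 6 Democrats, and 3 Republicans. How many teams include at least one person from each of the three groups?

Unrestricted: C(15,5) = 3003 ways to pick any 5 of the 15.
Selections missing a whole group: no independents → C(9,5) = 126; no Democrats → C(9,5) = 126; no Republicans → C(12,5) = 792.
Add back selections omitting two groups (i.e. drawn from a single group): C(6,5) + C(6,5) + C(3,5) = 12.
By inclusion–exclusion: 3003 − 1044 + 12 = 1971.

1971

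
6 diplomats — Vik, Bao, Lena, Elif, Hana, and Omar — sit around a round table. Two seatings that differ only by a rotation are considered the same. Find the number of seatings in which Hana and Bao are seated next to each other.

48

Glue Hana and Bao into a block (2 internal orders). Seating 5 units around a circle gives (4)! arrangements.
So 2 × (4)! = 2 × 24 = 48.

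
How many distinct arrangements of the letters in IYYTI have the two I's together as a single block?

Treat the 2 copies of I as a single block. The multiset to arrange is then {II, T, Y, Y}, 4 items in all.
That gives (4)!/(2!) = 12 arrangements.

12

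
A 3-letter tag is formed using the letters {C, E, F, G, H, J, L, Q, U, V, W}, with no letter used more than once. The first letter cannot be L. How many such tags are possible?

The first letter has 11−1 = 10 choices (anything except L).
The remaining 2 letters are filled from the other 10 symbols without repetition: 10 × 9 = 90.
Total: 10 × 90 = 900.

900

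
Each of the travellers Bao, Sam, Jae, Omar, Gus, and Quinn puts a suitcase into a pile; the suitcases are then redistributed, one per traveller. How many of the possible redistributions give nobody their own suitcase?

265

This is the derangement count D_6: permutations of 6 items with no fixed point.
By inclusion–exclusion this is Σ_{j=0}^{6} (−1)^j C(6,j)·(6−j)!.
Computing: 720 − 720 + 360 − 120 + 30 − 6 + 1 = 265.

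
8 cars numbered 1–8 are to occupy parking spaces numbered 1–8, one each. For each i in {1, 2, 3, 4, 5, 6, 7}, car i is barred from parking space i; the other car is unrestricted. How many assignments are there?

Let Aᵢ (for 1 ≤ i ≤ 7) be the placements that put car i in its forbidden parking space. Any j of these fix j positions, leaving (8−j)! ways to fill the rest, and there are C(7,j) ways to pick which j.
By inclusion–exclusion, the number of valid placements is Σ_{j=0}^{7} (−1)^j C(7,j)·(8−j)!.
Computing: 40320 − 35280 + 15120 − 4200 + 840 − 126 + 14 − 1 = 16687.

16687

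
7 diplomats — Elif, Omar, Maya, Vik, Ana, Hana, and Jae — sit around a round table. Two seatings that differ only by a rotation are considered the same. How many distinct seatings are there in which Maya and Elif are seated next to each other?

Glue Maya and Elif into a block (2 internal orders). Seating 6 units around a circle gives (5)! arrangements.
So 2 × (5)! = 2 × 120 = 240.

240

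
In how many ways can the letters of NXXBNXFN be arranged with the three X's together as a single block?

120

Treat the 3 copies of X as a single block. The multiset to arrange is then {XXX, B, F, N, N, N}, 6 items in all.
That gives (6)!/(3!) = 120 arrangements.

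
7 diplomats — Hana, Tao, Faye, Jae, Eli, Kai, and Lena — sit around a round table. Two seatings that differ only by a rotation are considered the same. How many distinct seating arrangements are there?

720

Seat Hana anywhere (absorbing the rotational symmetry), then permute the other 6: (6)! = 720.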